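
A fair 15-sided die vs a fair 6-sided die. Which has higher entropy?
15-sided die

Both are uniform distributions; for uniform over n outcomes, H = log₂(n). H(15-sided) = log₂(15) = 3.907 bits and H(6-sided) = log₂(6) = 2.585 bits. More outcomes in a uniform distribution means higher entropy.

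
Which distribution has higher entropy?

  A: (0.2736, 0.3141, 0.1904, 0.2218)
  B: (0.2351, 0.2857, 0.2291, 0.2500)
B

Both distributions are close to uniform, making this a harder comparison.

H(A) = 1.9739 bits
H(B) = 1.9945 bits

The distribution closer to uniform has higher entropy.
Answer: B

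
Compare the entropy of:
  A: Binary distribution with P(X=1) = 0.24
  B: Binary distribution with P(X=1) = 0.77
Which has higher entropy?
A

For binary distributions, entropy is maximized at p=0.5 and decreases as p moves toward 0 or 1.

H(A) = H(0.24) = 0.7950 bits
H(B) = H(0.77) = 0.7780 bits

Distribution A (p=0.24) is closer to uniform (p=0.5), so it has higher entropy.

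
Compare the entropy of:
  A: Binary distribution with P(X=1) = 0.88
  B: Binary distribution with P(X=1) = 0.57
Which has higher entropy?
B

For binary distributions, entropy is maximized at p=0.5 and decreases as p moves toward 0 or 1.

H(A) = H(0.88) = 0.5294 bits
H(B) = H(0.57) = 0.9858 bits

Distribution B (p=0.57) is closer to uniform (p=0.5), so it has higher entropy.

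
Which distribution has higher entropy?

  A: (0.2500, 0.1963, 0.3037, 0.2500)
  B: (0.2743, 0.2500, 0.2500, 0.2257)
B

Both distributions are close to uniform, making this a harder comparison.

H(A) = 1.9832 bits
H(B) = 1.9966 bits

The distribution closer to uniform has higher entropy.
Answer: B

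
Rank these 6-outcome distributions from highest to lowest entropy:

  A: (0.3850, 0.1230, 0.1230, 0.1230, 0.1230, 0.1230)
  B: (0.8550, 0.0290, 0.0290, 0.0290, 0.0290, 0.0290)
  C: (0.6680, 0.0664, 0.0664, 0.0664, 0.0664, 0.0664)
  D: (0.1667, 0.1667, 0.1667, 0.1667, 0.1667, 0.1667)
D > A > C > B

Key insight: Entropy is maximized by uniform distributions and minimized by concentrated distributions.

Entropies:
  H(A) = 2.3895 bits
  H(B) = 0.9339 bits
  H(C) = 1.6878 bits
  H(D) = 2.5850 bits

Ranking: D > A > C > B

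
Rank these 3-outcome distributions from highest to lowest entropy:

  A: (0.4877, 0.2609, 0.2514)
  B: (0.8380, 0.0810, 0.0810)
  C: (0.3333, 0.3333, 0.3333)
C > A > B

Key insight: Entropy is maximized by uniform distributions and minimized by concentrated distributions.

- Uniform distributions have maximum entropy log₂(3) = 1.5850 bits
- The more "peaked" or concentrated a distribution, the lower its entropy

Entropies:
  H(A) = 1.5117 bits
  H(B) = 0.8011 bits
  H(C) = 1.5850 bits

Ranking: C > A > B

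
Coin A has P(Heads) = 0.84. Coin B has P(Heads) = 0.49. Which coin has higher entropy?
B

For binary distributions, entropy is maximized at p=0.5 and decreases as p moves toward 0 or 1.

H(A) = H(0.84) = 0.6343 bits
H(B) = H(0.49) = 0.9997 bits

Distribution B (p=0.49) is closer to uniform (p=0.5), so it has higher entropy.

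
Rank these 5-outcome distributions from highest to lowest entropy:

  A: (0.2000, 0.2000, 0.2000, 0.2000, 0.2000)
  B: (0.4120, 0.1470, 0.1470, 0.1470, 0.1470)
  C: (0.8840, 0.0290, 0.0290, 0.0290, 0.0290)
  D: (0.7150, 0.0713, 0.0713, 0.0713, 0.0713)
A > B > D > C

Key insight: Entropy is maximized by uniform distributions and minimized by concentrated distributions.

Entropies:
  H(A) = 2.3219 bits
  H(B) = 2.1535 bits
  H(C) = 0.7498 bits
  H(D) = 1.4322 bits

Ranking: A > B > D > C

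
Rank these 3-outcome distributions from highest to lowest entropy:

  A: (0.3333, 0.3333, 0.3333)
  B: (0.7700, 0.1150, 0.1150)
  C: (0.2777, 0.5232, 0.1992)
A > C > B

Key insight: Entropy is maximized by uniform distributions and minimized by concentrated distributions.

- Uniform distributions have maximum entropy log₂(3) = 1.5850 bits
- The more "peaked" or concentrated a distribution, the lower its entropy

Entropies:
  H(A) = 1.5850 bits
  H(B) = 1.0080 bits
  H(C) = 1.4659 bits

Ranking: A > C > B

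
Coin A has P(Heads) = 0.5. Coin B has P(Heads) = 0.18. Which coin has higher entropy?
A

For binary distributions, entropy is maximized at p=0.5 and decreases as p moves toward 0 or 1.

H(A) = H(0.5) = 1.0000 bits
H(B) = H(0.18) = 0.6801 bits

Distribution A (p=0.5) is closer to uniform (p=0.5), so it has higher entropy.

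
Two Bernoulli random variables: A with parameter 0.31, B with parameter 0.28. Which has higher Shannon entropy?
A

For binary distributions, entropy is maximized at p=0.5 and decreases as p moves toward 0 or 1.

H(A) = H(0.31) = 0.8932 bits
H(B) = H(0.28) = 0.8555 bits

Distribution A (p=0.31) is closer to uniform (p=0.5), so it has higher entropy.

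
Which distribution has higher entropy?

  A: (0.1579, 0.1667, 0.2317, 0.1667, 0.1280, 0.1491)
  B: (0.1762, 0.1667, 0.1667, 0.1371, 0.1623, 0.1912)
B

Both distributions are close to uniform, making this a harder comparison.

H(A) = 2.5599 bits
H(B) = 2.5780 bits

The distribution closer to uniform has higher entropy.
Answer: B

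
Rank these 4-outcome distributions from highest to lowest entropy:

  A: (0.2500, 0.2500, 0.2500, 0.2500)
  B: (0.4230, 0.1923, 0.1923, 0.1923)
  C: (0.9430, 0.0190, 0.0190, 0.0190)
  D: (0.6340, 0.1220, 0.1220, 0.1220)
A > B > D > C

Key insight: Entropy is maximized by uniform distributions and minimized by concentrated distributions.

Entropies:
  H(A) = 2.0000 bits
  H(B) = 1.8973 bits
  H(C) = 0.4058 bits
  H(D) = 1.5276 bits

Ranking: A > B > D > C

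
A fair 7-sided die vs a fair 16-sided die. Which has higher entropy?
16-sided die

Both are uniform distributions; for uniform over n outcomes, H = log₂(n). H(7-sided) = log₂(7) = 2.807 bits and H(16-sided) = log₂(16) = 4.000 bits. More outcomes in a uniform distribution means higher entropy.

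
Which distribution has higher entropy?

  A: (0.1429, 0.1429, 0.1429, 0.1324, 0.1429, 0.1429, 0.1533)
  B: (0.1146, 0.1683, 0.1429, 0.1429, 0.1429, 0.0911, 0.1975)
A

Both distributions are close to uniform, making this a harder comparison.

H(A) = 2.8063 bits
H(B) = 2.7710 bits

The distribution closer to uniform has higher entropy.
Answer: A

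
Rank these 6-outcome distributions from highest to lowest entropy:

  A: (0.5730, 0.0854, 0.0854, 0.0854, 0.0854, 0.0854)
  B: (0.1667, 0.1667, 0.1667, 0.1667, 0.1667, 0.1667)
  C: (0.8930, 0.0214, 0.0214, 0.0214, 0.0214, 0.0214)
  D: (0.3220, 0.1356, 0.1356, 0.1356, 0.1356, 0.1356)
B > D > A > C

Key insight: Entropy is maximized by uniform distributions and minimized by concentrated distributions.

Entropies:
  H(A) = 1.9760 bits
  H(B) = 2.5850 bits
  H(C) = 0.7392 bits
  H(D) = 2.4808 bits

Ranking: B > D > A > C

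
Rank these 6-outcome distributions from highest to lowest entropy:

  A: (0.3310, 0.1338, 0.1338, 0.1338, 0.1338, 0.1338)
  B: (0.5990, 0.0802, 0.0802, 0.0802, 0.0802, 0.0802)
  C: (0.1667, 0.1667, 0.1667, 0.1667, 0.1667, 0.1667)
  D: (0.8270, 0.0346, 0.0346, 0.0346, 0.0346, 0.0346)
C > A > B > D

Key insight: Entropy is maximized by uniform distributions and minimized by concentrated distributions.

Entropies:
  H(A) = 2.4693 bits
  H(B) = 1.9026 bits
  H(C) = 2.5850 bits
  H(D) = 1.0662 bits

Ranking: C > A > B > D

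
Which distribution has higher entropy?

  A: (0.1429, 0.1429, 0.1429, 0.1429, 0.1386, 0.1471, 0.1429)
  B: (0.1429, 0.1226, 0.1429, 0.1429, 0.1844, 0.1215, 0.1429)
A

Both distributions are close to uniform, making this a harder comparison.

H(A) = 2.8072 bits
H(B) = 2.7948 bits

The distribution closer to uniform has higher entropy.
Answer: A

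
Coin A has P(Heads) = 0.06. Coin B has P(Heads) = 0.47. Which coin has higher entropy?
B

For binary distributions, entropy is maximized at p=0.5 and decreases as p moves toward 0 or 1.

H(A) = H(0.06) = 0.3274 bits
H(B) = H(0.47) = 0.9974 bits

Distribution B (p=0.47) is closer to uniform (p=0.5), so it has higher entropy.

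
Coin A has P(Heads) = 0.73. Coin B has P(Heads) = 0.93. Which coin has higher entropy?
A

For binary distributions, entropy is maximized at p=0.5 and decreases as p moves toward 0 or 1.

H(A) = H(0.73) = 0.8415 bits
H(B) = H(0.93) = 0.3659 bits

Distribution A (p=0.73) is closer to uniform (p=0.5), so it has higher entropy.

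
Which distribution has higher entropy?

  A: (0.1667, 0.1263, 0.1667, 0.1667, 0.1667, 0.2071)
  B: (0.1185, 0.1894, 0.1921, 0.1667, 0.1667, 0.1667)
A

Both distributions are close to uniform, making this a harder comparison.

H(A) = 2.5707 bits
H(B) = 2.5689 bits

The distribution closer to uniform has higher entropy.
Answer: A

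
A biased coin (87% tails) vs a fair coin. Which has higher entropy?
Fair coin

The fair coin is uniform (p=0.5), maximizing binary entropy at 1 bit. The biased coin has H(0.87) ≈ 0.557 bits — its outcome is more predictable, so its entropy is lower.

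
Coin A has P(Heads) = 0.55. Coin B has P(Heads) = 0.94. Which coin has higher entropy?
A

For binary distributions, entropy is maximized at p=0.5 and decreases as p moves toward 0 or 1.

H(A) = H(0.55) = 0.9928 bits
H(B) = H(0.94) = 0.3274 bits

Distribution A (p=0.55) is closer to uniform (p=0.5), so it has higher entropy.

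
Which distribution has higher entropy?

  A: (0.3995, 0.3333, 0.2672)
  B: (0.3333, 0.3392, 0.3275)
B

Both distributions are close to uniform, making this a harder comparison.

H(A) = 1.5659 bits
H(B) = 1.5848 bits

The distribution closer to uniform has higher entropy.
Answer: B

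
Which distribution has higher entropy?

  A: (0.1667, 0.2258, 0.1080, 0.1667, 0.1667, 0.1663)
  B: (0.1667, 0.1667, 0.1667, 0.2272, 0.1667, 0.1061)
A

Both distributions are close to uniform, making this a harder comparison.

H(A) = 2.5543 bits
H(B) = 2.5525 bits

The distribution closer to uniform has higher entropy.
Answer: A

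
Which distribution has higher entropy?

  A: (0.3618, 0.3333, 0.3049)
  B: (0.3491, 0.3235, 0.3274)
B

Both distributions are close to uniform, making this a harder comparison.

H(A) = 1.5815 bits
H(B) = 1.5841 bits

The distribution closer to uniform has higher entropy.
Answer: B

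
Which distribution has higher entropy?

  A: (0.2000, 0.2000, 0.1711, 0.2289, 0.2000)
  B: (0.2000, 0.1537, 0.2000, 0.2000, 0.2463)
A

Both distributions are close to uniform, making this a harder comparison.

H(A) = 2.3159 bits
H(B) = 2.3063 bits

The distribution closer to uniform has higher entropy.
Answer: A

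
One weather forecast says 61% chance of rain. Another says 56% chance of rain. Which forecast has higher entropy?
56% forecast

Treat each forecast as a Bernoulli distribution. Binary entropy is maximized at p=0.5 and falls off symmetrically toward 0 or 1. The 56% forecast is closer to 50%, so it is more uncertain. H(61%) ≈ 0.965 bits, H(56%) ≈ 0.990 bits.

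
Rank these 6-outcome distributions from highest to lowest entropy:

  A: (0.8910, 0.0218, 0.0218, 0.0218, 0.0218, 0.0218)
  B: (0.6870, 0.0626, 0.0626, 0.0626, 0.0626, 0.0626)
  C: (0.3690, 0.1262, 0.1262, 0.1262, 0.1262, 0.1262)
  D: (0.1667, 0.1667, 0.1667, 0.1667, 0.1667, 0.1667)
D > C > B > A

Key insight: Entropy is maximized by uniform distributions and minimized by concentrated distributions.

Entropies:
  H(A) = 0.7500 bits
  H(B) = 1.6234 bits
  H(C) = 2.4150 bits
  H(D) = 2.5850 bits

Ranking: D > C > B > A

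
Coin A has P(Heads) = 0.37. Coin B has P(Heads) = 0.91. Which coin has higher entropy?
A

For binary distributions, entropy is maximized at p=0.5 and decreases as p moves toward 0 or 1.

H(A) = H(0.37) = 0.9507 bits
H(B) = H(0.91) = 0.4365 bits

Distribution A (p=0.37) is closer to uniform (p=0.5), so it has higher entropy.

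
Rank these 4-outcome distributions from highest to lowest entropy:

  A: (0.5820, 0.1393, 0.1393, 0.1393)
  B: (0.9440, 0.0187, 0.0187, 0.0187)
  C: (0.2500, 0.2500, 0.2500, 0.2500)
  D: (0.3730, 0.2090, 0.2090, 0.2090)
C > D > A > B

Key insight: Entropy is maximized by uniform distributions and minimized by concentrated distributions.

Entropies:
  H(A) = 1.6430 bits
  H(B) = 0.4001 bits
  H(C) = 2.0000 bits
  H(D) = 1.9467 bits

Ranking: C > D > A > B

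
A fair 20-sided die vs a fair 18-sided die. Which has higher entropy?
20-sided die

Both are uniform distributions; for uniform over n outcomes, H = log₂(n). H(20-sided) = log₂(20) = 4.322 bits and H(18-sided) = log₂(18) = 4.170 bits. More outcomes in a uniform distribution means higher entropy.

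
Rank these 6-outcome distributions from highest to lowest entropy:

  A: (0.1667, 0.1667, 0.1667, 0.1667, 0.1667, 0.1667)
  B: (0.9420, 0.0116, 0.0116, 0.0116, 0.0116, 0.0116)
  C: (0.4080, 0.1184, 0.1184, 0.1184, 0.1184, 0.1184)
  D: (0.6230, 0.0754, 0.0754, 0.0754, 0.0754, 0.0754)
A > C > D > B

Key insight: Entropy is maximized by uniform distributions and minimized by concentrated distributions.

Entropies:
  H(A) = 2.5850 bits
  H(B) = 0.4541 bits
  H(C) = 2.3500 bits
  H(D) = 1.8313 bits

Ranking: A > C > D > B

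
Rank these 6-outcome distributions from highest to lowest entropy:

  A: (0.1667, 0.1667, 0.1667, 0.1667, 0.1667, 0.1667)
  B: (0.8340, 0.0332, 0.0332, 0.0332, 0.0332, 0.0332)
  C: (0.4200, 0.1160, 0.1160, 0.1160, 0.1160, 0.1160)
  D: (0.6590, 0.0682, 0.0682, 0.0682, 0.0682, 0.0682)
A > C > D > B

Key insight: Entropy is maximized by uniform distributions and minimized by concentrated distributions.

Entropies:
  H(A) = 2.5850 bits
  H(B) = 1.0339 bits
  H(C) = 2.3282 bits
  H(D) = 1.7175 bits

Ranking: A > C > D > B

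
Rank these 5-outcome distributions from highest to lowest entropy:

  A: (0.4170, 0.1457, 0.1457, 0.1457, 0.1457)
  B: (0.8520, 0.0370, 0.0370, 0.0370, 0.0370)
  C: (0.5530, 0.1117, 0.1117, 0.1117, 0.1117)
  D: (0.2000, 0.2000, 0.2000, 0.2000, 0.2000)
D > A > C > B

Key insight: Entropy is maximized by uniform distributions and minimized by concentrated distributions.

Entropies:
  H(A) = 2.1460 bits
  H(B) = 0.9008 bits
  H(C) = 1.8859 bits
  H(D) = 2.3219 bits

Ranking: D > A > C > B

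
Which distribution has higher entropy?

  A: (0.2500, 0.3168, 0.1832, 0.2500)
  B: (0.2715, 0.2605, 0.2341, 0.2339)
B

Both distributions are close to uniform, making this a harder comparison.

H(A) = 1.9739 bits
H(B) = 1.9969 bits

The distribution closer to uniform has higher entropy.
Answer: B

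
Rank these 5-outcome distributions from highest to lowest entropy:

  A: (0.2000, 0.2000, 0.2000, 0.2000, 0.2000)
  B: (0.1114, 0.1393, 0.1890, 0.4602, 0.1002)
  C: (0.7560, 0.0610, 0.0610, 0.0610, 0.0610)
A > B > C

Key insight: Entropy is maximized by uniform distributions and minimized by concentrated distributions.

- Uniform distributions have maximum entropy log₂(5) = 2.3219 bits
- The more "peaked" or concentrated a distribution, the lower its entropy

Entropies:
  H(A) = 2.3219 bits
  H(B) = 2.0508 bits
  H(C) = 1.2896 bits

Ranking: A > B > C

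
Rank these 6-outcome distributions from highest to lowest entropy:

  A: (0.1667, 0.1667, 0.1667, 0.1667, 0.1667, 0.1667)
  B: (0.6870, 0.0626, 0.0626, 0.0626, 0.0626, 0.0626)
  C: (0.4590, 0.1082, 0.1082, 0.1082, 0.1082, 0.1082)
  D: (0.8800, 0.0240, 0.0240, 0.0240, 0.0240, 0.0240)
A > C > B > D

Key insight: Entropy is maximized by uniform distributions and minimized by concentrated distributions.

Entropies:
  H(A) = 2.5850 bits
  H(B) = 1.6234 bits
  H(C) = 2.2513 bits
  H(D) = 0.8080 bits

Ranking: A > C > B > D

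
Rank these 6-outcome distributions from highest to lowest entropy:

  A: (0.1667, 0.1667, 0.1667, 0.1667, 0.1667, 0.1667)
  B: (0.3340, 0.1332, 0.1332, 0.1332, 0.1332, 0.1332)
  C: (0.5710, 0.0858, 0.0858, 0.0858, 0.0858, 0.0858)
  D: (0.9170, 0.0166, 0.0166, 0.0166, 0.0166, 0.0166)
A > B > C > D

Key insight: Entropy is maximized by uniform distributions and minimized by concentrated distributions.

Entropies:
  H(A) = 2.5850 bits
  H(B) = 2.4654 bits
  H(C) = 1.9815 bits
  H(D) = 0.6054 bits

Ranking: A > B > C > D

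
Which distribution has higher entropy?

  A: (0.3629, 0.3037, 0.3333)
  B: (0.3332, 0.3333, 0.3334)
B

Both distributions are close to uniform, making this a harder comparison.

H(A) = 1.5812 bits
H(B) = 1.5850 bits

The distribution closer to uniform has higher entropy.
Answer: B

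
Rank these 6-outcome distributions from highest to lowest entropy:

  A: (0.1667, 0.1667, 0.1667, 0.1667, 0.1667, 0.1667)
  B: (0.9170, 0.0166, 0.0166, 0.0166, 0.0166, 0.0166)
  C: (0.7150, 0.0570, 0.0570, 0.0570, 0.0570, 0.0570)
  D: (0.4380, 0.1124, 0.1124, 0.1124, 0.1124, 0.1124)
A > D > C > B

Key insight: Entropy is maximized by uniform distributions and minimized by concentrated distributions.

Entropies:
  H(A) = 2.5850 bits
  H(B) = 0.6054 bits
  H(C) = 1.5239 bits
  H(D) = 2.2938 bits

Ranking: A > D > C > B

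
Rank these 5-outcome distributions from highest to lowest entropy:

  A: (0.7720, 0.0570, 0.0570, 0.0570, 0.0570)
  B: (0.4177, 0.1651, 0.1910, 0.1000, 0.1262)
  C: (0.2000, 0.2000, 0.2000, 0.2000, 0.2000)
C > B > A

Key insight: Entropy is maximized by uniform distributions and minimized by concentrated distributions.

- Uniform distributions have maximum entropy log₂(5) = 2.3219 bits
- The more "peaked" or concentrated a distribution, the lower its entropy

Entropies:
  H(A) = 1.2305 bits
  H(B) = 2.1204 bits
  H(C) = 2.3219 bits

Ranking: C > B > A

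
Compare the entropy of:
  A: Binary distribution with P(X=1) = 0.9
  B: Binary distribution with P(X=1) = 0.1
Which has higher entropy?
Equal

For binary distributions, entropy is maximized at p=0.5 and decreases as p moves toward 0 or 1.

H(A) = H(0.9) = 0.4690 bits
H(B) = H(0.1) = 0.4690 bits

Both distributions are equally far from uniform (|0.9-0.5| = |0.1-0.5|), so they have the same entropy.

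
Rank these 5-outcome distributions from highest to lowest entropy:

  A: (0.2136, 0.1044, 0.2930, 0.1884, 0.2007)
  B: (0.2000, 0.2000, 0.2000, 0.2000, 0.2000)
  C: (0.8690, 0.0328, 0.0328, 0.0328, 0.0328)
B > A > C

Key insight: Entropy is maximized by uniform distributions and minimized by concentrated distributions.

- Uniform distributions have maximum entropy log₂(5) = 2.3219 bits
- The more "peaked" or concentrated a distribution, the lower its entropy

Entropies:
  H(A) = 2.2535 bits
  H(B) = 2.3219 bits
  H(C) = 0.8222 bits

Ranking: B > A > C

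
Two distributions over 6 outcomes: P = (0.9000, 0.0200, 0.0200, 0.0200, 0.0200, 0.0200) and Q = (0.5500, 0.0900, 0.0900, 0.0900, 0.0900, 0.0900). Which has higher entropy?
Q

P is highly concentrated on one outcome (90%), making it nearly deterministic. Q spreads its mass more evenly (max 55%). The more spread-out distribution has higher entropy: H(P) ≈ 0.701 bits, H(Q) ≈ 2.038 bits.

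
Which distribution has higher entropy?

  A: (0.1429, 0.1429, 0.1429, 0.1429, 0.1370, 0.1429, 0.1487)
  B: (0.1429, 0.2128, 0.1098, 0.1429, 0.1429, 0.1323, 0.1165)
A

Both distributions are close to uniform, making this a harder comparison.

H(A) = 2.8070 bits
H(B) = 2.7756 bits

The distribution closer to uniform has higher entropy.
Answer: A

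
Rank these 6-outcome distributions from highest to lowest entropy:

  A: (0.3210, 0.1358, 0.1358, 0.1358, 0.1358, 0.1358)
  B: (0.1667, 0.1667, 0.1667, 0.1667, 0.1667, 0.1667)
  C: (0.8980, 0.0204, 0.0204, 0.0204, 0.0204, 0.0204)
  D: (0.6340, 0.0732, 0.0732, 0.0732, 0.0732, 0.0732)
B > A > D > C

Key insight: Entropy is maximized by uniform distributions and minimized by concentrated distributions.

Entropies:
  H(A) = 2.4821 bits
  H(B) = 2.5850 bits
  H(C) = 0.7121 bits
  H(D) = 1.7974 bits

Ranking: B > A > D > C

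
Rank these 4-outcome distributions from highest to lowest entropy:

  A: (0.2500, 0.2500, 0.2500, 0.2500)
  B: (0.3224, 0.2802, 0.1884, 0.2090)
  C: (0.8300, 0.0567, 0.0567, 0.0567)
A > B > C

Key insight: Entropy is maximized by uniform distributions and minimized by concentrated distributions.

- Uniform distributions have maximum entropy log₂(4) = 2.0000 bits
- The more "peaked" or concentrated a distribution, the lower its entropy

Entropies:
  H(A) = 2.0000 bits
  H(B) = 1.9665 bits
  H(C) = 0.9271 bits

Ranking: A > B > C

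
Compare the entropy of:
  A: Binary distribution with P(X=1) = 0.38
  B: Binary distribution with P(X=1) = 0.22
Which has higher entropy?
A

For binary distributions, entropy is maximized at p=0.5 and decreases as p moves toward 0 or 1.

H(A) = H(0.38) = 0.9580 bits
H(B) = H(0.22) = 0.7602 bits

Distribution A (p=0.38) is closer to uniform (p=0.5), so it has higher entropy.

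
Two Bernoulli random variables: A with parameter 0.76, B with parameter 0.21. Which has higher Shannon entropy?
A

For binary distributions, entropy is maximized at p=0.5 and decreases as p moves toward 0 or 1.

H(A) = H(0.76) = 0.7950 bits
H(B) = H(0.21) = 0.7415 bits

Distribution A (p=0.76) is closer to uniform (p=0.5), so it has higher entropy.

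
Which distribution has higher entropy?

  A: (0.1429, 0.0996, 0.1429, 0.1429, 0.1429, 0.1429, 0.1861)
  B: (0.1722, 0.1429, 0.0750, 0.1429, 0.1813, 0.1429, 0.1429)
A

Both distributions are close to uniform, making this a harder comparison.

H(A) = 2.7882 bits
H(B) = 2.7683 bits

The distribution closer to uniform has higher entropy.
Answer: A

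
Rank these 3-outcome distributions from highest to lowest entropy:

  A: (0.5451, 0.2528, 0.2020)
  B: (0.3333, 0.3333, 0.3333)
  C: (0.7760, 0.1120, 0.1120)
B > A > C

Key insight: Entropy is maximized by uniform distributions and minimized by concentrated distributions.

- Uniform distributions have maximum entropy log₂(3) = 1.5850 bits
- The more "peaked" or concentrated a distribution, the lower its entropy

Entropies:
  H(A) = 1.4449 bits
  H(B) = 1.5850 bits
  H(C) = 0.9914 bits

Ranking: B > A > C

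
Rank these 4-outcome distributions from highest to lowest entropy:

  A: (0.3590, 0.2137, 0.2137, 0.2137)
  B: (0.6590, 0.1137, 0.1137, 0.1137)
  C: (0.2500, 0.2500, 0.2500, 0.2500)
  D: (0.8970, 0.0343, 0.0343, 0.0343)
C > A > B > D

Key insight: Entropy is maximized by uniform distributions and minimized by concentrated distributions.

Entropies:
  H(A) = 1.9578 bits
  H(B) = 1.4662 bits
  H(C) = 2.0000 bits
  H(D) = 0.6417 bits

Ranking: C > A > B > D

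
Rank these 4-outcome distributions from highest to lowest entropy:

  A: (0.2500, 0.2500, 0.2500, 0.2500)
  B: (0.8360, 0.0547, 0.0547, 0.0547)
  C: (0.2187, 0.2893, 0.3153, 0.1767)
A > C > B

Key insight: Entropy is maximized by uniform distributions and minimized by concentrated distributions.

- Uniform distributions have maximum entropy log₂(4) = 2.0000 bits
- The more "peaked" or concentrated a distribution, the lower its entropy

Entropies:
  H(A) = 2.0000 bits
  H(B) = 0.9037 bits
  H(C) = 1.9641 bits

Ranking: A > C > B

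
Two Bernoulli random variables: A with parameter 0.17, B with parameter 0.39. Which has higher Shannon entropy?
B

For binary distributions, entropy is maximized at p=0.5 and decreases as p moves toward 0 or 1.

H(A) = H(0.17) = 0.6577 bits
H(B) = H(0.39) = 0.9648 bits

Distribution B (p=0.39) is closer to uniform (p=0.5), so it has higher entropy.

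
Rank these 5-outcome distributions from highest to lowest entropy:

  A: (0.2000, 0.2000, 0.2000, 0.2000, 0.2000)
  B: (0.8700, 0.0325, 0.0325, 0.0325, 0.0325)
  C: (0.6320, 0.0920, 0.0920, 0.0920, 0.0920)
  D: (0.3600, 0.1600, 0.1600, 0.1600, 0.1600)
A > D > C > B

Key insight: Entropy is maximized by uniform distributions and minimized by concentrated distributions.

Entropies:
  H(A) = 2.3219 bits
  H(B) = 0.8174 bits
  H(C) = 1.6851 bits
  H(D) = 2.2227 bits

Ranking: A > D > C > B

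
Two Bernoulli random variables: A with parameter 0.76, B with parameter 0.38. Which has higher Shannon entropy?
B

For binary distributions, entropy is maximized at p=0.5 and decreases as p moves toward 0 or 1.

H(A) = H(0.76) = 0.7950 bits
H(B) = H(0.38) = 0.9580 bits

Distribution B (p=0.38) is closer to uniform (p=0.5), so it has higher entropy.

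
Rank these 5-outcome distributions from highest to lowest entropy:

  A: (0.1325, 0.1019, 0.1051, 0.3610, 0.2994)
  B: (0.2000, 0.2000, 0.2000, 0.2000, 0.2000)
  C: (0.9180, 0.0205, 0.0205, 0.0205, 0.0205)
B > A > C

Key insight: Entropy is maximized by uniform distributions and minimized by concentrated distributions.

- Uniform distributions have maximum entropy log₂(5) = 2.3219 bits
- The more "peaked" or concentrated a distribution, the lower its entropy

Entropies:
  H(A) = 2.1153 bits
  H(B) = 2.3219 bits
  H(C) = 0.5732 bits

Ranking: B > A > C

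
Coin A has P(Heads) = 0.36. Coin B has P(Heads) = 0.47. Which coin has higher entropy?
B

For binary distributions, entropy is maximized at p=0.5 and decreases as p moves toward 0 or 1.

H(A) = H(0.36) = 0.9427 bits
H(B) = H(0.47) = 0.9974 bits

Distribution B (p=0.47) is closer to uniform (p=0.5), so it has higher entropy.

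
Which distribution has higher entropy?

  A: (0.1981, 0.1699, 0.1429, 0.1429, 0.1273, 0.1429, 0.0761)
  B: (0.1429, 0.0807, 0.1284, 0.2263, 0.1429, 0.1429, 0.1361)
A

Both distributions are close to uniform, making this a harder comparison.

H(A) = 2.7618 bits
H(B) = 2.7531 bits

The distribution closer to uniform has higher entropy.
Answer: A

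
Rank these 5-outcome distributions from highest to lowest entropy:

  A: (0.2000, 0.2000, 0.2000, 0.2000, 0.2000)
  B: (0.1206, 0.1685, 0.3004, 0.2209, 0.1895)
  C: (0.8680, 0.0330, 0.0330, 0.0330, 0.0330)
A > B > C

Key insight: Entropy is maximized by uniform distributions and minimized by concentrated distributions.

- Uniform distributions have maximum entropy log₂(5) = 2.3219 bits
- The more "peaked" or concentrated a distribution, the lower its entropy

Entropies:
  H(A) = 2.3219 bits
  H(B) = 2.2583 bits
  H(C) = 0.8269 bits

Ranking: A > B > C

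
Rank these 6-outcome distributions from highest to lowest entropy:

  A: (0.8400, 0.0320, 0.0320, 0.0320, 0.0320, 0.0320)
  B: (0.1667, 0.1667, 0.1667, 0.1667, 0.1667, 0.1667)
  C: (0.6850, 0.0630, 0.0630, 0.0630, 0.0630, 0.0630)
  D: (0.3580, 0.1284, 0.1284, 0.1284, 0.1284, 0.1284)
B > D > C > A

Key insight: Entropy is maximized by uniform distributions and minimized by concentrated distributions.

Entropies:
  H(A) = 1.0058 bits
  H(B) = 2.5850 bits
  H(C) = 1.6303 bits
  H(D) = 2.4317 bits

Ranking: B > D > C > A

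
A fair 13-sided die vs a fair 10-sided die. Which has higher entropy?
13-sided die

Both are uniform distributions; for uniform over n outcomes, H = log₂(n). H(13-sided) = log₂(13) = 3.700 bits and H(10-sided) = log₂(10) = 3.322 bits. More outcomes in a uniform distribution means higher entropy.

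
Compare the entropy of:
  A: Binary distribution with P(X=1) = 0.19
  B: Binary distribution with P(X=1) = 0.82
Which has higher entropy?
A

For binary distributions, entropy is maximized at p=0.5 and decreases as p moves toward 0 or 1.

H(A) = H(0.19) = 0.7015 bits
H(B) = H(0.82) = 0.6801 bits

Distribution A (p=0.19) is closer to uniform (p=0.5), so it has higher entropy.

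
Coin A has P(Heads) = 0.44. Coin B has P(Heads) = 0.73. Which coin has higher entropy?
A

For binary distributions, entropy is maximized at p=0.5 and decreases as p moves toward 0 or 1.

H(A) = H(0.44) = 0.9896 bits
H(B) = H(0.73) = 0.8415 bits

Distribution A (p=0.44) is closer to uniform (p=0.5), so it has higher entropy.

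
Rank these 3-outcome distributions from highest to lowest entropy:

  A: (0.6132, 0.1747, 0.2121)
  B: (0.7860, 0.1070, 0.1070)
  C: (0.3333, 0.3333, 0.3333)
C > A > B

Key insight: Entropy is maximized by uniform distributions and minimized by concentrated distributions.

- Uniform distributions have maximum entropy log₂(3) = 1.5850 bits
- The more "peaked" or concentrated a distribution, the lower its entropy

Entropies:
  H(A) = 1.3469 bits
  H(B) = 0.9631 bits
  H(C) = 1.5850 bits

Ranking: C > A > B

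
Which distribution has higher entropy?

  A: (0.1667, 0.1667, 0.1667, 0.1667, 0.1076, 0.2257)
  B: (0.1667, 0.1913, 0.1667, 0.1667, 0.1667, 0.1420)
B

Both distributions are close to uniform, making this a harder comparison.

H(A) = 2.5541 bits
H(B) = 2.5797 bits

The distribution closer to uniform has higher entropy.
Answer: B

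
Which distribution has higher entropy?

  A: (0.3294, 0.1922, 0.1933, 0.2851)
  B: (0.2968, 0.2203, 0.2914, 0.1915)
B

Both distributions are close to uniform, making this a harder comparison.

H(A) = 1.9596 bits
H(B) = 1.9760 bits

The distribution closer to uniform has higher entropy.
Answer: B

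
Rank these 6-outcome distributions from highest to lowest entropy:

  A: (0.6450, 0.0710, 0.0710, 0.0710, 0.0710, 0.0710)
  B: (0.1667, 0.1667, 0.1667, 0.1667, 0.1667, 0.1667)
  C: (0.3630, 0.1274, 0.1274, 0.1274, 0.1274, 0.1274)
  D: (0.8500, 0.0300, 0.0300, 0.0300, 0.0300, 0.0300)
B > C > A > D

Key insight: Entropy is maximized by uniform distributions and minimized by concentrated distributions.

Entropies:
  H(A) = 1.7627 bits
  H(B) = 2.5850 bits
  H(C) = 2.4242 bits
  H(D) = 0.9581 bits

Ranking: B > C > A > D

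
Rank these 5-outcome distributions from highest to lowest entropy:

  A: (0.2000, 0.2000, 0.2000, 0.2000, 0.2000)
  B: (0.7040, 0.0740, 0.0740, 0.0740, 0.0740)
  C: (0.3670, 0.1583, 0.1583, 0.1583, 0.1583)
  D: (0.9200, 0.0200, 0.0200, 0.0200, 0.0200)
A > C > B > D

Key insight: Entropy is maximized by uniform distributions and minimized by concentrated distributions.

Entropies:
  H(A) = 2.3219 bits
  H(B) = 1.4683 bits
  H(C) = 2.2143 bits
  H(D) = 0.5622 bits

Ranking: A > C > B > D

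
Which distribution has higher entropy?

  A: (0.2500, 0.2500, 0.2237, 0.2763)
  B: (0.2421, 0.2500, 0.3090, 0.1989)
A

Both distributions are close to uniform, making this a harder comparison.

H(A) = 1.9960 bits
H(B) = 1.9824 bits

The distribution closer to uniform has higher entropy.
Answer: A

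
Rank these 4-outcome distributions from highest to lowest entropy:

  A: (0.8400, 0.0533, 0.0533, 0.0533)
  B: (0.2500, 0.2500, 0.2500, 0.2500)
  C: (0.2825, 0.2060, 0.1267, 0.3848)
B > C > A

Key insight: Entropy is maximized by uniform distributions and minimized by concentrated distributions.

- Uniform distributions have maximum entropy log₂(4) = 2.0000 bits
- The more "peaked" or concentrated a distribution, the lower its entropy

Entropies:
  H(A) = 0.8879 bits
  H(B) = 2.0000 bits
  H(C) = 1.8925 bits

Ranking: B > C > A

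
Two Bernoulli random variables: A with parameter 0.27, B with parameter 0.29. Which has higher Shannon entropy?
B

For binary distributions, entropy is maximized at p=0.5 and decreases as p moves toward 0 or 1.

H(A) = H(0.27) = 0.8415 bits
H(B) = H(0.29) = 0.8687 bits

Distribution B (p=0.29) is closer to uniform (p=0.5), so it has higher entropy.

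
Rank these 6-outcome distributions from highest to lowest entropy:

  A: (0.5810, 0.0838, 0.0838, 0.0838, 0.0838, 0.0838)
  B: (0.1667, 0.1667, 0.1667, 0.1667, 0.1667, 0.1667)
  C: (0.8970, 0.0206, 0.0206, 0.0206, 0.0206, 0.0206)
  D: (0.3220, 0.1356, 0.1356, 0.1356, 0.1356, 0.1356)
B > D > A > C

Key insight: Entropy is maximized by uniform distributions and minimized by concentrated distributions.

Entropies:
  H(A) = 1.9539 bits
  H(B) = 2.5850 bits
  H(C) = 0.7176 bits
  H(D) = 2.4808 bits

Ranking: B > D > A > C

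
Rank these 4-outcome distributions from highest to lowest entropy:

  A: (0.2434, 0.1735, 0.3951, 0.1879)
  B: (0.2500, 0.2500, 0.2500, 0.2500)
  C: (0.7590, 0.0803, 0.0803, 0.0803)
B > A > C

Key insight: Entropy is maximized by uniform distributions and minimized by concentrated distributions.

- Uniform distributions have maximum entropy log₂(4) = 2.0000 bits
- The more "peaked" or concentrated a distribution, the lower its entropy

Entropies:
  H(A) = 1.9172 bits
  H(B) = 2.0000 bits
  H(C) = 1.1787 bits

Ranking: B > A > C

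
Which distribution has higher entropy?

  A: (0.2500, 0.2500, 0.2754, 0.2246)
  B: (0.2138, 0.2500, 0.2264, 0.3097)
A

Both distributions are close to uniform, making this a harder comparison.

H(A) = 1.9963 bits
H(B) = 1.9848 bits

The distribution closer to uniform has higher entropy.
Answer: A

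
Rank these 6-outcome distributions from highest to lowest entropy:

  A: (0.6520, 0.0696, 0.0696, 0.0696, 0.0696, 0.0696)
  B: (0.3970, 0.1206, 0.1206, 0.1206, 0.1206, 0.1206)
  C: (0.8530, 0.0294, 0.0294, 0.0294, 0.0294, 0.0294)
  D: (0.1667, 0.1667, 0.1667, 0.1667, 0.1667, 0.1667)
D > B > A > C

Key insight: Entropy is maximized by uniform distributions and minimized by concentrated distributions.

Entropies:
  H(A) = 1.7403 bits
  H(B) = 2.3693 bits
  H(C) = 0.9436 bits
  H(D) = 2.5850 bits

Ranking: D > B > A > C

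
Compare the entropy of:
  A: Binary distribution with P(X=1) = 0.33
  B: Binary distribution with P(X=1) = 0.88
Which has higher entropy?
A

For binary distributions, entropy is maximized at p=0.5 and decreases as p moves toward 0 or 1.

H(A) = H(0.33) = 0.9149 bits
H(B) = H(0.88) = 0.5294 bits

Distribution A (p=0.33) is closer to uniform (p=0.5), so it has higher entropy.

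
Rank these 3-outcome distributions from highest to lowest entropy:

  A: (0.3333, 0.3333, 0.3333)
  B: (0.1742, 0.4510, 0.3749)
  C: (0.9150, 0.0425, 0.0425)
A > B > C

Key insight: Entropy is maximized by uniform distributions and minimized by concentrated distributions.

- Uniform distributions have maximum entropy log₂(3) = 1.5850 bits
- The more "peaked" or concentrated a distribution, the lower its entropy

Entropies:
  H(A) = 1.5850 bits
  H(B) = 1.4879 bits
  H(C) = 0.5046 bits

Ranking: A > B > C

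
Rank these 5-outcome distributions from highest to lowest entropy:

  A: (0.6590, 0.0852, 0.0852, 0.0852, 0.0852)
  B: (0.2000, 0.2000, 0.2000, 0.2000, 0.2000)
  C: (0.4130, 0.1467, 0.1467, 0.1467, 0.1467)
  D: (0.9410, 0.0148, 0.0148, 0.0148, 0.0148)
B > C > A > D

Key insight: Entropy is maximized by uniform distributions and minimized by concentrated distributions.

Entropies:
  H(A) = 1.6078 bits
  H(B) = 2.3219 bits
  H(C) = 2.1520 bits
  H(D) = 0.4415 bits

Ranking: B > C > A > D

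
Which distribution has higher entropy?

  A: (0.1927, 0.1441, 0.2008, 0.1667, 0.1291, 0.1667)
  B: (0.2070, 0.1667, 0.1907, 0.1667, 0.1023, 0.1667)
A

Both distributions are close to uniform, making this a harder comparison.

H(A) = 2.5685 bits
H(B) = 2.5552 bits

The distribution closer to uniform has higher entropy.
Answer: A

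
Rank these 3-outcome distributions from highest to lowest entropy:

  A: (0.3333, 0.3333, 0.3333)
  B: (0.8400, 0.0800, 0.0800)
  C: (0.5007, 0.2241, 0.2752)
A > C > B

Key insight: Entropy is maximized by uniform distributions and minimized by concentrated distributions.

- Uniform distributions have maximum entropy log₂(3) = 1.5850 bits
- The more "peaked" or concentrated a distribution, the lower its entropy

Entropies:
  H(A) = 1.5850 bits
  H(B) = 0.7943 bits
  H(C) = 1.4955 bits

Ranking: A > C > B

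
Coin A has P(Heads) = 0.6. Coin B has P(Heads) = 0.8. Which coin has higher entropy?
A

For binary distributions, entropy is maximized at p=0.5 and decreases as p moves toward 0 or 1.

H(A) = H(0.6) = 0.9710 bits
H(B) = H(0.8) = 0.7219 bits

Distribution A (p=0.6) is closer to uniform (p=0.5), so it has higher entropy.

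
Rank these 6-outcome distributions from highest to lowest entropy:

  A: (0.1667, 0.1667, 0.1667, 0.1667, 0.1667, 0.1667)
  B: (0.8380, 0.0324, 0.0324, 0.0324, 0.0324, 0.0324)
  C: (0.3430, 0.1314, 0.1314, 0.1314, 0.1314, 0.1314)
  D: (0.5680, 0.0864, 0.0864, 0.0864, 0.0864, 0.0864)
A > C > D > B

Key insight: Entropy is maximized by uniform distributions and minimized by concentrated distributions.

Entropies:
  H(A) = 2.5850 bits
  H(B) = 1.0152 bits
  H(C) = 2.4532 bits
  H(D) = 1.9897 bits

Ranking: A > C > D > B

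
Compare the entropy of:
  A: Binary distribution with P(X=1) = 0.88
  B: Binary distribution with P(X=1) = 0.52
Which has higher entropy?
B

For binary distributions, entropy is maximized at p=0.5 and decreases as p moves toward 0 or 1.

H(A) = H(0.88) = 0.5294 bits
H(B) = H(0.52) = 0.9988 bits

Distribution B (p=0.52) is closer to uniform (p=0.5), so it has higher entropy.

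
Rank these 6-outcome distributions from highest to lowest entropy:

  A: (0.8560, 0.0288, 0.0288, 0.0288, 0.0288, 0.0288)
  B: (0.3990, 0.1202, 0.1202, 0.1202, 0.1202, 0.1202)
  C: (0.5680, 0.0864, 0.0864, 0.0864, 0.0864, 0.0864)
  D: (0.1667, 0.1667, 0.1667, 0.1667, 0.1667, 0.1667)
D > B > C > A

Key insight: Entropy is maximized by uniform distributions and minimized by concentrated distributions.

Entropies:
  H(A) = 0.9290 bits
  H(B) = 2.3658 bits
  H(C) = 1.9897 bits
  H(D) = 2.5850 bits

Ranking: D > B > C > A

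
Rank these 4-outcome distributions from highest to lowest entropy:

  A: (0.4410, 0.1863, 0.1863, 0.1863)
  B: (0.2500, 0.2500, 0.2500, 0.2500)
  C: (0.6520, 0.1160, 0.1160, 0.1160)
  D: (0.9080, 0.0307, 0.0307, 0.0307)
B > A > C > D

Key insight: Entropy is maximized by uniform distributions and minimized by concentrated distributions.

Entropies:
  H(A) = 1.8759 bits
  H(B) = 2.0000 bits
  H(C) = 1.4838 bits
  H(D) = 0.5889 bits

Ranking: B > A > C > D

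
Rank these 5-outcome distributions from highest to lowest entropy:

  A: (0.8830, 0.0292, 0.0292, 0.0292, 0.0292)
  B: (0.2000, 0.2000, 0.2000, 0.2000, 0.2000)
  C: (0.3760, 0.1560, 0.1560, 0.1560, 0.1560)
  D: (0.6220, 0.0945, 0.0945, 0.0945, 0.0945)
B > C > D > A

Key insight: Entropy is maximized by uniform distributions and minimized by concentrated distributions.

Entropies:
  H(A) = 0.7547 bits
  H(B) = 2.3219 bits
  H(C) = 2.2032 bits
  H(D) = 1.7126 bits

Ranking: B > C > D > A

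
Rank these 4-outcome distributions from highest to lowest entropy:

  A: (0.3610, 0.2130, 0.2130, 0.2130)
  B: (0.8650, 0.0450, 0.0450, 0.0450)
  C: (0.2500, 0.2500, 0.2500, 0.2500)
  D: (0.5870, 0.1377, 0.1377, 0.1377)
C > A > D > B

Key insight: Entropy is maximized by uniform distributions and minimized by concentrated distributions.

Entropies:
  H(A) = 1.9563 bits
  H(B) = 0.7850 bits
  H(C) = 2.0000 bits
  H(D) = 1.6326 bits

Ranking: C > A > D > B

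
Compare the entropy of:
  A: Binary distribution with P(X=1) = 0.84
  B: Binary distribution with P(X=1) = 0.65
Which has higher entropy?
B

For binary distributions, entropy is maximized at p=0.5 and decreases as p moves toward 0 or 1.

H(A) = H(0.84) = 0.6343 bits
H(B) = H(0.65) = 0.9341 bits

Distribution B (p=0.65) is closer to uniform (p=0.5), so it has higher entropy.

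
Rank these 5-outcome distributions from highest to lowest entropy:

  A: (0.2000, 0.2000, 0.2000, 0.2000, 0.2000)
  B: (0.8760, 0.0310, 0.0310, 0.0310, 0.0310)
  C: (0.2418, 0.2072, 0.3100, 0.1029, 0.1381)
A > C > B

Key insight: Entropy is maximized by uniform distributions and minimized by concentrated distributions.

- Uniform distributions have maximum entropy log₂(5) = 2.3219 bits
- The more "peaked" or concentrated a distribution, the lower its entropy

Entropies:
  H(A) = 2.3219 bits
  H(B) = 0.7888 bits
  H(C) = 2.2215 bits

Ranking: A > C > B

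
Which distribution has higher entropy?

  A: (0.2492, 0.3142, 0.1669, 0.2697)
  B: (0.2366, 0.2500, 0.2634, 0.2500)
B

Both distributions are close to uniform, making this a harder comparison.

H(A) = 1.9654 bits
H(B) = 1.9990 bits

The distribution closer to uniform has higher entropy.
Answer: B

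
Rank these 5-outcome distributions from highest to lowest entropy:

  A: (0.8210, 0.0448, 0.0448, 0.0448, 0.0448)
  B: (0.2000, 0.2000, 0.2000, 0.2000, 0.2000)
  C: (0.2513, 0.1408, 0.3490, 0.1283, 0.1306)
B > C > A

Key insight: Entropy is maximized by uniform distributions and minimized by concentrated distributions.

- Uniform distributions have maximum entropy log₂(5) = 2.3219 bits
- The more "peaked" or concentrated a distribution, the lower its entropy

Entropies:
  H(A) = 1.0359 bits
  H(B) = 2.3219 bits
  H(C) = 2.1925 bits

Ranking: B > C > A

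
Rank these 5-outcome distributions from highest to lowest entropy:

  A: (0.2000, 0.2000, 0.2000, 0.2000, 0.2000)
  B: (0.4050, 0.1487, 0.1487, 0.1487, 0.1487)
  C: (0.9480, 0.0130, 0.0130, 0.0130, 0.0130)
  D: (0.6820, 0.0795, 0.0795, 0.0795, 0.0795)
A > B > D > C

Key insight: Entropy is maximized by uniform distributions and minimized by concentrated distributions.

Entropies:
  H(A) = 2.3219 bits
  H(B) = 2.1638 bits
  H(C) = 0.3988 bits
  H(D) = 1.5382 bits

Ranking: A > B > D > C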